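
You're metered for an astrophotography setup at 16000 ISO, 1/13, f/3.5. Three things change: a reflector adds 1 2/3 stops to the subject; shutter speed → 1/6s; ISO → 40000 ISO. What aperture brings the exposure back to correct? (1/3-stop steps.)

f/14

Scene light: 1 2/3 stops brighter.
Shutter speed: 1/13 → 1/10 → 1/8 → 1/6 — 1 stop longer (brighter).
ISO: 16000 → 20000 → 25600 → 32000 → 40000 — 1 1/3 stops raised (brighter).
Net so far: 4 stops brighter. Aperture: f/3.5 → f/4 → f/4.5 → f/5 → f/5.6 → f/6.3 → f/7.1 → f/8 → f/9 → f/10 → f/11 → f/13 → f/14.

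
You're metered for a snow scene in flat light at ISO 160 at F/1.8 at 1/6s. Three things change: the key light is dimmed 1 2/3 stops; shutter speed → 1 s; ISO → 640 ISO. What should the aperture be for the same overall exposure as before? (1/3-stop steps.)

Scene light: 1 2/3 stops darker.
Shutter speed: 1/6 → 1/5 → 1/4 → 0.3 → 0.4 → 0.5 → 0.6 → 0.8 → 1 — 2 2/3 stops longer (brighter).
ISO: 160 → 200 → 250 → 320 → 400 → 500 → 640 — 2 stops raised (brighter).
Net so far: 3 stops brighter. Aperture: f/1.8 → f/2 → f/2.2 → f/2.5 → f/2.8 → f/3.2 → f/3.5 → f/4 → f/4.5 → f/5.

f/5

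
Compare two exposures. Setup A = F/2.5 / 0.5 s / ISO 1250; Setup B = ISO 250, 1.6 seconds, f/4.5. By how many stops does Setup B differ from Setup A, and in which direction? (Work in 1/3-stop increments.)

2 1/3 stops darker

Aperture: f/2.5 → f/2.8 → f/3.2 → f/3.5 → f/4 → f/4.5 — 1 2/3 stops smaller aperture (darker).
Shutter speed: 0.5 → 0.6 → 0.8 → 1 → 1.3 → 1.6 — 1 2/3 stops longer (brighter).
ISO: 1250 → 1000 → 800 → 640 → 500 → 400 → 320 → 250 — 2 1/3 stops dropped (darker).
Net: −1 2/3 +1 2/3 −2 1/3 = −2 1/3 stops.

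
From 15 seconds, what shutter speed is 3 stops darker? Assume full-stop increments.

2 s

Shutter speed: 15 → 8 → 4 → 2 — 3 stops shorter (darker).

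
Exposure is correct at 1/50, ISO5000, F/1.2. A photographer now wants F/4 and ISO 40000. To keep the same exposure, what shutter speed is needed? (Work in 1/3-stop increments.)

1/40s

Aperture: f/1.2 → f/1.4 → f/1.6 → f/1.8 → f/2 → f/2.2 → f/2.5 → f/2.8 → f/3.2 → f/3.5 → f/4 — 3 1/3 stops smaller aperture (darker).
ISO: 5000 → 6400 → 8000 → 10000 → 12800 → 16000 → 20000 → 25600 → 32000 → 40000 — 3 stops higher (brighter).
Net change so far: 1/3 stop darker. Offset with the shutter speed: 1/50 → 1/40.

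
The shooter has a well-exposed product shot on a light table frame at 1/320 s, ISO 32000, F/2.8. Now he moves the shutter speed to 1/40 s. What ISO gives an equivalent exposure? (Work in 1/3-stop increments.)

Shutter speed: 1/320 → 1/250 → 1/200 → 1/160 → 1/125 → 1/100 → 1/80 → 1/60 → 1/50 → 1/40 — 3 stops longer (brighter).
Need 3 stops darker from the ISO: 32000 → 25600 → 20000 → 16000 → 12800 → 10000 → 8000 → 6400 → 5000 → 4000.

ISO 4000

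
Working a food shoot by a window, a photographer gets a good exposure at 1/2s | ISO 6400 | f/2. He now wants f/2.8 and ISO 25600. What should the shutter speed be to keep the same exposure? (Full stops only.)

1/4s

Aperture: f/2 → f/2.8 — 1 stop stopped down (darker).
ISO: 6400 → 12800 → 25600 — 2 stops higher (brighter).
Net change so far: 1 stop brighter. Offset with the shutter speed: 1/2 → 1/4.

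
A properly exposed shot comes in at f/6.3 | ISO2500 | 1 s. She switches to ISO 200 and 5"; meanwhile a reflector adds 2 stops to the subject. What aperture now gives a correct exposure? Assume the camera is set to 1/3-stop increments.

Scene light: 2 stops brighter.
ISO: 2500 → 2000 → 1600 → 1250 → 1000 → 800 → 640 → 500 → 400 → 320 → 250 → 200 — 3 2/3 stops lower (darker).
Shutter speed: 1 → 1.3 → 1.6 → 2 → 2.5 → 3.2 → 4 → 5 — 2 1/3 stops longer (brighter).
Net so far: 2/3 stop brighter. Aperture: f/6.3 → f/7.1 → f/8.

f/8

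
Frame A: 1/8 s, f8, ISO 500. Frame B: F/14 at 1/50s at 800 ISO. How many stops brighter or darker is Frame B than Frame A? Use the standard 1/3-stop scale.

Aperture: f/8 → f/9 → f/10 → f/11 → f/13 → f/14 — 1 2/3 stops stopped down (darker).
Shutter speed: 1/8 → 1/10 → 1/13 → 1/15 → 1/20 → 1/25 → 1/30 → 1/40 → 1/50 — 2 2/3 stops shorter (darker).
ISO: 500 → 640 → 800 — 2/3 stop raised (brighter).
Net: −1 2/3 −2 2/3 +2/3 = −3 2/3 stops.

3 2/3 stops darker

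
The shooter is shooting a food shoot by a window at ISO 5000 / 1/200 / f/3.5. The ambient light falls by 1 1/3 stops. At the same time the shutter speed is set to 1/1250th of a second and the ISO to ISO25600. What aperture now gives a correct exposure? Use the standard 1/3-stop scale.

Scene light: 1 1/3 stops darker.
Shutter speed: 1/200 → 1/250 → 1/320 → 1/400 → 1/500 → 1/640 → 1/800 → 1/1000 → 1/1250 — 2 2/3 stops faster (darker).
ISO: 5000 → 6400 → 8000 → 10000 → 12800 → 16000 → 20000 → 25600 — 2 1/3 stops raised (brighter).
Net so far: 1 2/3 stops darker. Aperture: f/3.5 → f/3.2 → f/2.8 → f/2.5 → f/2.2 → f/2.

f/2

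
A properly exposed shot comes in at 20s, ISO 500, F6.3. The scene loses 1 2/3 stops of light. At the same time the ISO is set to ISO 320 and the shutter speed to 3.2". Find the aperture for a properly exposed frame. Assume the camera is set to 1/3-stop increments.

Scene light: 1 2/3 stops darker.
ISO: 500 → 400 → 320 — 2/3 stop dropped (darker).
Shutter speed: 20 → 15 → 13 → 10 → 8 → 6 → 5 → 4 → 3.2 — 2 2/3 stops faster (darker).
Net so far: 5 stops darker. Aperture: f/6.3 → f/5.6 → f/5 → f/4.5 → f/4 → f/3.5 → f/3.2 → f/2.8 → f/2.5 → f/2.2 → f/2 → f/1.8 → f/1.6 → f/1.4 → f/1.2 → f/1.1.

f/1.1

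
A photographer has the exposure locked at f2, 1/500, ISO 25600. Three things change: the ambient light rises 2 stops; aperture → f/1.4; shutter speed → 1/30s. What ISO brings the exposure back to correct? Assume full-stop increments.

Scene light: 2 stops brighter.
Aperture: f/2 → f/1.4 — 1 stop wider (brighter).
Shutter speed: 1/500 → 1/250 → 1/125 → 1/60 → 1/30 — 4 stops longer (brighter).
Net so far: 7 stops brighter. ISO: 25600 → 12800 → 6400 → 3200 → 1600 → 800 → 400 → 200.

ISO 200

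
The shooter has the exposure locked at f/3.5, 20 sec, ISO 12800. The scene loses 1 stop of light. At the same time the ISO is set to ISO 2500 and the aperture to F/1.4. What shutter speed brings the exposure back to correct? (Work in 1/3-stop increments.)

30 s

Scene light: 1 stop darker.
ISO: 12800 → 10000 → 8000 → 6400 → 5000 → 4000 → 3200 → 2500 — 2 1/3 stops lower (darker).
Aperture: f/3.5 → f/3.2 → f/2.8 → f/2.5 → f/2.2 → f/2 → f/1.8 → f/1.6 → f/1.4 — 2 2/3 stops opened up (brighter).
Net so far: 2/3 stop darker. Shutter speed: 20 → 25 → 30.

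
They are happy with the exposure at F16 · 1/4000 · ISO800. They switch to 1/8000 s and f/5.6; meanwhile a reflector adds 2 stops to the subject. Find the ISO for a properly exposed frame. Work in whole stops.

ISO 50

Scene light: 2 stops brighter.
Shutter speed: 1/4000 → 1/8000 — 1 stop shorter (darker).
Aperture: f/16 → f/11 → f/8 → f/5.6 — 3 stops wider (brighter).
Net so far: 4 stops brighter. ISO: 800 → 400 → 200 → 100 → 50.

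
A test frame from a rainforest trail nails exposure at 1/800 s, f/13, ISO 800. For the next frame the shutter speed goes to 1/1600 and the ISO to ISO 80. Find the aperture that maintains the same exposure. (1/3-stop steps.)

f/2.8

Shutter speed: 1/800 → 1/1000 → 1/1250 → 1/1600 — 1 stop faster (darker).
ISO: 800 → 640 → 500 → 400 → 320 → 250 → 200 → 160 → 125 → 100 → 80 — 3 1/3 stops lower (darker).
Net change so far: 4 1/3 stops darker. Offset with the aperture: f/13 → f/11 → f/10 → f/9 → f/8 → f/7.1 → f/6.3 → f/5.6 → f/5 → f/4.5 → f/4 → f/3.5 → f/3.2 → f/2.8.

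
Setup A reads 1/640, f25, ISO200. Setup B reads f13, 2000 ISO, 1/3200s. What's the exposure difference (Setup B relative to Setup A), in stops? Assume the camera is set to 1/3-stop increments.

3 stops brighter

Aperture: f/25 → f/22 → f/20 → f/18 → f/16 → f/14 → f/13 — 2 stops opened up (brighter).
Shutter speed: 1/640 → 1/800 → 1/1000 → 1/1250 → 1/1600 → 1/2000 → 1/2500 → 1/3200 — 2 1/3 stops shorter (darker).
ISO: 200 → 250 → 320 → 400 → 500 → 640 → 800 → 1000 → 1250 → 1600 → 2000 — 3 1/3 stops raised (brighter).
Net: +2 −2 1/3 +3 1/3 = +3 stops.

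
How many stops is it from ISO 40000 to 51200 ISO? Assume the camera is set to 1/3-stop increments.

1/3 stop

40000 → 51200 — count the steps: 1 third-stops = 1/3 stop.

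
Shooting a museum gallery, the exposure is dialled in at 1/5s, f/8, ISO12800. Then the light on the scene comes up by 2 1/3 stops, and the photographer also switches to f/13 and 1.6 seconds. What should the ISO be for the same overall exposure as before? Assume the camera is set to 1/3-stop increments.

Scene light: 2 1/3 stops brighter.
Aperture: f/8 → f/9 → f/10 → f/11 → f/13 — 1 1/3 stops smaller aperture (darker).
Shutter speed: 1/5 → 1/4 → 0.3 → 0.4 → 0.5 → 0.6 → 0.8 → 1 → 1.3 → 1.6 — 3 stops slower (brighter).
Net so far: 4 stops brighter. ISO: 12800 → 10000 → 8000 → 6400 → 5000 → 4000 → 3200 → 2500 → 2000 → 1600 → 1250 → 1000 → 800.

ISO 800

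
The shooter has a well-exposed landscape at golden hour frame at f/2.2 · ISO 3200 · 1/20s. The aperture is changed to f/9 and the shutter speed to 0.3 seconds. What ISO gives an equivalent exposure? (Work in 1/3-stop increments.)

Aperture: f/2.2 → f/2.5 → f/2.8 → f/3.2 → f/3.5 → f/4 → f/4.5 → f/5 → f/5.6 → f/6.3 → f/7.1 → f/8 → f/9 — 4 stops smaller aperture (darker).
Shutter speed: 1/20 → 1/15 → 1/13 → 1/10 → 1/8 → 1/6 → 1/5 → 1/4 → 0.3 — 2 2/3 stops slower (brighter).
Net change so far: 1 1/3 stops darker. Offset with the ISO: 3200 → 4000 → 5000 → 6400 → 8000.

ISO 8000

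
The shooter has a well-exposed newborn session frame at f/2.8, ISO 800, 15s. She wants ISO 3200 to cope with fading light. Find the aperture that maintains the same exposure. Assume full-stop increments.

ISO: 800 → 1600 → 3200 — 2 stops raised (brighter).
Need 2 stops darker from the aperture: f/2.8 → f/4 → f/5.6.

f/5.6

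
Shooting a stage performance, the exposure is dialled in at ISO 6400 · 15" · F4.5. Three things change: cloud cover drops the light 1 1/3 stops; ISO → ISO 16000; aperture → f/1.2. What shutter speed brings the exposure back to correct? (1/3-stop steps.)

1.3 s

Scene light: 1 1/3 stops darker.
ISO: 6400 → 8000 → 10000 → 12800 → 16000 — 1 1/3 stops raised (brighter).
Aperture: f/4.5 → f/4 → f/3.5 → f/3.2 → f/2.8 → f/2.5 → f/2.2 → f/2 → f/1.8 → f/1.6 → f/1.4 → f/1.2 — 3 2/3 stops opened up (brighter).
Net so far: 3 2/3 stops brighter. Shutter speed: 15 → 13 → 10 → 8 → 6 → 5 → 4 → 3.2 → 2.5 → 2 → 1.6 → 1.3.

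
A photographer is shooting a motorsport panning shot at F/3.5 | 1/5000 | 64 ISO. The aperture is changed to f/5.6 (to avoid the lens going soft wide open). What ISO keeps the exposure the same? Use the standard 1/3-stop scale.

Aperture: f/3.5 → f/4 → f/4.5 → f/5 → f/5.6 — 1 1/3 stops smaller aperture (darker).
Need 1 1/3 stops brighter from the ISO: 64 → 80 → 100 → 125 → 160.

ISO 160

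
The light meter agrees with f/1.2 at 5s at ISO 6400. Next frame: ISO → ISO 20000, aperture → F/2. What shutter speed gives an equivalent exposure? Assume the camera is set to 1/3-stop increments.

4 s

ISO: 6400 → 8000 → 10000 → 12800 → 16000 → 20000 — 1 2/3 stops higher (brighter).
Aperture: f/1.2 → f/1.4 → f/1.6 → f/1.8 → f/2 — 1 1/3 stops smaller aperture (darker).
Net change so far: 1/3 stop brighter. Offset with the shutter speed: 5 → 4.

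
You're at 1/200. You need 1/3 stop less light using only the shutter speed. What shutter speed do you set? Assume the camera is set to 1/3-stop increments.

1/250s

Shutter speed: 1/200 → 1/250 — 1/3 stop shorter (darker).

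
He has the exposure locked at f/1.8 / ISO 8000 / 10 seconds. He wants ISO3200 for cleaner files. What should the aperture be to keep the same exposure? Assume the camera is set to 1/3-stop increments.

f/1.1

ISO: 8000 → 6400 → 5000 → 4000 → 3200 — 1 1/3 stops lower (darker).
Need 1 1/3 stops brighter from the aperture: f/1.8 → f/1.6 → f/1.4 → f/1.2 → f/1.1.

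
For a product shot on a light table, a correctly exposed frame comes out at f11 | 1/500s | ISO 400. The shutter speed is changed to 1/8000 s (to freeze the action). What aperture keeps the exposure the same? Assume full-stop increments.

Shutter speed: 1/500 → 1/1000 → 1/2000 → 1/4000 → 1/8000 — 4 stops shorter (darker).
Need 4 stops brighter from the aperture: f/11 → f/8 → f/5.6 → f/4 → f/2.8.

f/2.8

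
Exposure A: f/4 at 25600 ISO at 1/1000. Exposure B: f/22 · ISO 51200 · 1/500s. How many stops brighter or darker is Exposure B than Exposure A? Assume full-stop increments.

3 stops darker

Aperture: f/4 → f/5.6 → f/8 → f/11 → f/16 → f/22 — 5 stops narrower (darker).
Shutter speed: 1/1000 → 1/500 — 1 stop slower (brighter).
ISO: 25600 → 51200 — 1 stop raised (brighter).
Net: −5 +1 +1 = −3 stops.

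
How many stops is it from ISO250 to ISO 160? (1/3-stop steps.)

2/3 stop

250 → 200 → 160 — count the steps: 2 third-stops = 2/3 stop.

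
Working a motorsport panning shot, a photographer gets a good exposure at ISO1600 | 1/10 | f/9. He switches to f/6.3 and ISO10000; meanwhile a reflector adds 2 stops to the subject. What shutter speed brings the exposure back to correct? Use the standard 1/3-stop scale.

Scene light: 2 stops brighter.
Aperture: f/9 → f/8 → f/7.1 → f/6.3 — 1 stop larger aperture (brighter).
ISO: 1600 → 2000 → 2500 → 3200 → 4000 → 5000 → 6400 → 8000 → 10000 — 2 2/3 stops raised (brighter).
Net so far: 5 2/3 stops brighter. Shutter speed: 1/10 → 1/13 → 1/15 → 1/20 → 1/25 → 1/30 → 1/40 → 1/50 → 1/60 → 1/80 → 1/100 → 1/125 → 1/160 → 1/200 → 1/250 → 1/320 → 1/400 → 1/500.

1/500s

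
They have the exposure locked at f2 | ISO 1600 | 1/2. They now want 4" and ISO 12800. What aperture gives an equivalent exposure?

f/16

Shutter speed: 1/2 → 1 → 2 → 4 — 3 stops longer (brighter).
ISO: 1600 → 3200 → 6400 → 12800 — 3 stops higher (brighter).
Net change so far: 6 stops brighter. Offset with the aperture: f/2 → f/2.8 → f/4 → f/5.6 → f/8 → f/11 → f/16.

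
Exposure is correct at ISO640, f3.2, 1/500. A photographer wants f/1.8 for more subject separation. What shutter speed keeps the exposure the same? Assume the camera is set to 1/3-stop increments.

Aperture: f/3.2 → f/2.8 → f/2.5 → f/2.2 → f/2 → f/1.8 — 1 2/3 stops opened up (brighter).
Need 1 2/3 stops darker from the shutter speed: 1/500 → 1/640 → 1/800 → 1/1000 → 1/1250 → 1/1600.

1/1600s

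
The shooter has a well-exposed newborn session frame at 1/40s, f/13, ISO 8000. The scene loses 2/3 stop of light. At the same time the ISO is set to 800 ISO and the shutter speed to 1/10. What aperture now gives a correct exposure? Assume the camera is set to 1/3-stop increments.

Scene light: 2/3 stop darker.
ISO: 8000 → 6400 → 5000 → 4000 → 3200 → 2500 → 2000 → 1600 → 1250 → 1000 → 800 — 3 1/3 stops dropped (darker).
Shutter speed: 1/40 → 1/30 → 1/25 → 1/20 → 1/15 → 1/13 → 1/10 — 2 stops longer (brighter).
Net so far: 2 stops darker. Aperture: f/13 → f/11 → f/10 → f/9 → f/8 → f/7.1 → f/6.3.

f/6.3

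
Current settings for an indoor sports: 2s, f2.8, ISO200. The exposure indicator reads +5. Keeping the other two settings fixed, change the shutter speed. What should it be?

1/15s

Overexposed by 5 stops → need 5 stops darker.
Shutter speed: 2 → 1 → 1/2 → 1/4 → 1/8 → 1/15.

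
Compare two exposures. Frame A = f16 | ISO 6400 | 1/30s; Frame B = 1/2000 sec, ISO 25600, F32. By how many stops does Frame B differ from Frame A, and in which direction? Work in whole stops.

6 stops darker

Aperture: f/16 → f/22 → f/32 — 2 stops narrower (darker).
Shutter speed: 1/30 → 1/60 → 1/125 → 1/250 → 1/500 → 1/1000 → 1/2000 — 6 stops faster (darker).
ISO: 6400 → 12800 → 25600 — 2 stops higher (brighter).
Net: −2 −6 +2 = −6 stops.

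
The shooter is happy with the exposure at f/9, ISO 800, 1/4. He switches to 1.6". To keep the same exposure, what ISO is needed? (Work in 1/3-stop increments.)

Shutter speed: 1/4 → 0.3 → 0.4 → 0.5 → 0.6 → 0.8 → 1 → 1.3 → 1.6 — 2 2/3 stops slower (brighter).
Need 2 2/3 stops darker from the ISO: 800 → 640 → 500 → 400 → 320 → 250 → 200 → 160 → 125.

ISO 125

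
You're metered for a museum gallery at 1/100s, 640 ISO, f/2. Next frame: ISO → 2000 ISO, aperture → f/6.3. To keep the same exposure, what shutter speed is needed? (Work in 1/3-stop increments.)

1/30s

ISO: 640 → 800 → 1000 → 1250 → 1600 → 2000 — 1 2/3 stops higher (brighter).
Aperture: f/2 → f/2.2 → f/2.5 → f/2.8 → f/3.2 → f/3.5 → f/4 → f/4.5 → f/5 → f/5.6 → f/6.3 — 3 1/3 stops smaller aperture (darker).
Net change so far: 1 2/3 stops darker. Offset with the shutter speed: 1/100 → 1/80 → 1/60 → 1/50 → 1/40 → 1/30.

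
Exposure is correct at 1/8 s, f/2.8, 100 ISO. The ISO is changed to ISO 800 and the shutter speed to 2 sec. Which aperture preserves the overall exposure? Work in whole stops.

ISO: 100 → 200 → 400 → 800 — 3 stops raised (brighter).
Shutter speed: 1/8 → 1/4 → 1/2 → 1 → 2 — 4 stops slower (brighter).
Net change so far: 7 stops brighter. Offset with the aperture: f/2.8 → f/4 → f/5.6 → f/8 → f/11 → f/16 → f/22 → f/32.

f/32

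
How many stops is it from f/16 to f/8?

f/16 → f/11 → f/8 — count the steps: 2 stops.

2 stops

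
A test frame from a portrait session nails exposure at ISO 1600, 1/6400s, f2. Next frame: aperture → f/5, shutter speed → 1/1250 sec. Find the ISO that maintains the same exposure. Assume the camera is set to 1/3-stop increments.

Aperture: f/2 → f/2.2 → f/2.5 → f/2.8 → f/3.2 → f/3.5 → f/4 → f/4.5 → f/5 — 2 2/3 stops smaller aperture (darker).
Shutter speed: 1/6400 → 1/5000 → 1/4000 → 1/3200 → 1/2500 → 1/2000 → 1/1600 → 1/1250 — 2 1/3 stops longer (brighter).
Net change so far: 1/3 stop darker. Offset with the ISO: 1600 → 2000.

ISO 2000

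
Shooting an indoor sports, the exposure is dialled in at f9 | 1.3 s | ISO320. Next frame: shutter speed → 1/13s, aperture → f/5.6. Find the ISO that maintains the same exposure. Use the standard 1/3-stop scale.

Shutter speed: 1.3 → 1 → 0.8 → 0.6 → 0.5 → 0.4 → 0.3 → 1/4 → 1/5 → 1/6 → 1/8 → 1/10 → 1/13 — 4 stops shorter (darker).
Aperture: f/9 → f/8 → f/7.1 → f/6.3 → f/5.6 — 1 1/3 stops larger aperture (brighter).
Net change so far: 2 2/3 stops darker. Offset with the ISO: 320 → 400 → 500 → 640 → 800 → 1000 → 1250 → 1600 → 2000.

ISO 2000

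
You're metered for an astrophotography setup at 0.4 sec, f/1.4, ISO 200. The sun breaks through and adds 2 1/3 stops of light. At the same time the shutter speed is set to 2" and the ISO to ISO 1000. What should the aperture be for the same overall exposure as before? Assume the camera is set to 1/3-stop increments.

Scene light: 2 1/3 stops brighter.
Shutter speed: 0.4 → 0.5 → 0.6 → 0.8 → 1 → 1.3 → 1.6 → 2 — 2 1/3 stops slower (brighter).
ISO: 200 → 250 → 320 → 400 → 500 → 640 → 800 → 1000 — 2 1/3 stops raised (brighter).
Net so far: 7 stops brighter. Aperture: f/1.4 → f/1.6 → f/1.8 → f/2 → f/2.2 → f/2.5 → f/2.8 → f/3.2 → f/3.5 → f/4 → f/4.5 → f/5 → f/5.6 → f/6.3 → f/7.1 → f/8 → f/9 → f/10 → f/11 → f/13 → f/14 → f/16.

f/16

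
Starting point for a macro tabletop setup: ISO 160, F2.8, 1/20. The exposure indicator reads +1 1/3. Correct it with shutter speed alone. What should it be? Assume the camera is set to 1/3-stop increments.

Overexposed by 1 1/3 stops → need 1 1/3 stops darker.
Shutter speed: 1/20 → 1/25 → 1/30 → 1/40 → 1/50.

1/50s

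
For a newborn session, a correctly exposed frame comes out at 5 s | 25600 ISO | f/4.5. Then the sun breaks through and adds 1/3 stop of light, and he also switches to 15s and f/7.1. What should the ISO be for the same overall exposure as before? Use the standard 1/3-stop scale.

Scene light: 1/3 stop brighter.
Shutter speed: 5 → 6 → 8 → 10 → 13 → 15 — 1 2/3 stops slower (brighter).
Aperture: f/4.5 → f/5 → f/5.6 → f/6.3 → f/7.1 — 1 1/3 stops narrower (darker).
Net so far: 2/3 stop brighter. ISO: 25600 → 20000 → 16000.

ISO 16000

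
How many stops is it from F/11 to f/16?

1 stop

f/11 → f/16 — count the steps: 1 stop.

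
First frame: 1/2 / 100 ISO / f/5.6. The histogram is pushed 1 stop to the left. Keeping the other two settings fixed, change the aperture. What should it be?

f/4

Underexposed by 1 stop → need 1 stop brighter.
Aperture: f/5.6 → f/4.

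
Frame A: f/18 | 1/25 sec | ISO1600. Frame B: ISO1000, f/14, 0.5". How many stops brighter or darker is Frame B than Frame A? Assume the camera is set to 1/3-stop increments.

3 2/3 stops brighter

Aperture: f/18 → f/16 → f/14 — 2/3 stop wider (brighter).
Shutter speed: 1/25 → 1/20 → 1/15 → 1/13 → 1/10 → 1/8 → 1/6 → 1/5 → 1/4 → 0.3 → 0.4 → 0.5 — 3 2/3 stops longer (brighter).
ISO: 1600 → 1250 → 1000 — 2/3 stop dropped (darker).
Net: +2/3 +3 2/3 −2/3 = +3 2/3 stops.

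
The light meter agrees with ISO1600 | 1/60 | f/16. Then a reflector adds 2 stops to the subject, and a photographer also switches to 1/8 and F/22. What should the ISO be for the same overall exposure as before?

Scene light: 2 stops brighter.
Shutter speed: 1/60 → 1/30 → 1/15 → 1/8 — 3 stops longer (brighter).
Aperture: f/16 → f/22 — 1 stop smaller aperture (darker).
Net so far: 4 stops brighter. ISO: 1600 → 800 → 400 → 200 → 100.

ISO 100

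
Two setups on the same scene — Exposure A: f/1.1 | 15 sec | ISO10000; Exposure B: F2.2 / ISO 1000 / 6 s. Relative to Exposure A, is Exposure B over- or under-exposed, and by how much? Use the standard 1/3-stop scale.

Aperture: f/1.1 → f/1.2 → f/1.4 → f/1.6 → f/1.8 → f/2 → f/2.2 — 2 stops narrower (darker).
Shutter speed: 15 → 13 → 10 → 8 → 6 — 1 1/3 stops shorter (darker).
ISO: 10000 → 8000 → 6400 → 5000 → 4000 → 3200 → 2500 → 2000 → 1600 → 1250 → 1000 — 3 1/3 stops lower (darker).
Net: −2 −1 1/3 −3 1/3 = −6 2/3 stops.

6 2/3 stops darker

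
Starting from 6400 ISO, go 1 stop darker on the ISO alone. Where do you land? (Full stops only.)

ISO: 6400 → 3200 — 1 stop lower (darker).

ISO 3200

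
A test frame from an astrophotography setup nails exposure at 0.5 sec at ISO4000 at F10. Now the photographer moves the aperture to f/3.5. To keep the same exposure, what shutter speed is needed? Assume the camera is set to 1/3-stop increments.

1/15s

Aperture: f/10 → f/9 → f/8 → f/7.1 → f/6.3 → f/5.6 → f/5 → f/4.5 → f/4 → f/3.5 — 3 stops opened up (brighter).
Need 3 stops darker from the shutter speed: 0.5 → 0.4 → 0.3 → 1/4 → 1/5 → 1/6 → 1/8 → 1/10 → 1/13 → 1/15.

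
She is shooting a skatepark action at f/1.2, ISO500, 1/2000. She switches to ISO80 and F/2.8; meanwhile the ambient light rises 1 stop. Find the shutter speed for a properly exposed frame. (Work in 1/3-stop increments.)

1/125s

Scene light: 1 stop brighter.
ISO: 500 → 400 → 320 → 250 → 200 → 160 → 125 → 100 → 80 — 2 2/3 stops lower (darker).
Aperture: f/1.2 → f/1.4 → f/1.6 → f/1.8 → f/2 → f/2.2 → f/2.5 → f/2.8 — 2 1/3 stops narrower (darker).
Net so far: 4 stops darker. Shutter speed: 1/2000 → 1/1600 → 1/1250 → 1/1000 → 1/800 → 1/640 → 1/500 → 1/400 → 1/320 → 1/250 → 1/200 → 1/160 → 1/125.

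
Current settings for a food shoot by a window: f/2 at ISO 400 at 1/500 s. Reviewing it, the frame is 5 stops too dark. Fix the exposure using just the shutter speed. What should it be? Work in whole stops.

1/15s

Underexposed by 5 stops → need 5 stops brighter.
Shutter speed: 1/500 → 1/250 → 1/125 → 1/60 → 1/30 → 1/15.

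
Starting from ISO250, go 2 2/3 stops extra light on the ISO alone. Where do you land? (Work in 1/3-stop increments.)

ISO 1600

ISO: 250 → 320 → 400 → 500 → 640 → 800 → 1000 → 1250 → 1600 — 2 2/3 stops raised (brighter).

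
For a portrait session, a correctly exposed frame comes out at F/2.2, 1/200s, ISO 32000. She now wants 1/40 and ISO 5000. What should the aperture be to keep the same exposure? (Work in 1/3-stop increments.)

f/2

Shutter speed: 1/200 → 1/160 → 1/125 → 1/100 → 1/80 → 1/60 → 1/50 → 1/40 — 2 1/3 stops slower (brighter).
ISO: 32000 → 25600 → 20000 → 16000 → 12800 → 10000 → 8000 → 6400 → 5000 — 2 2/3 stops lower (darker).
Net change so far: 1/3 stop darker. Offset with the aperture: f/2.2 → f/2.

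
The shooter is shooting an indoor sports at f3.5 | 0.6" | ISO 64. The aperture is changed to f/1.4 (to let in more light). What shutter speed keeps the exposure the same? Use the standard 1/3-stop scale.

Aperture: f/3.5 → f/3.2 → f/2.8 → f/2.5 → f/2.2 → f/2 → f/1.8 → f/1.6 → f/1.4 — 2 2/3 stops opened up (brighter).
Need 2 2/3 stops darker from the shutter speed: 0.6 → 0.5 → 0.4 → 0.3 → 1/4 → 1/5 → 1/6 → 1/8 → 1/10.

1/10s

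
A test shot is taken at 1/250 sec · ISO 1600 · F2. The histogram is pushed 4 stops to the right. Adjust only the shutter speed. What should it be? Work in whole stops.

Overexposed by 4 stops → need 4 stops darker.
Shutter speed: 1/250 → 1/500 → 1/1000 → 1/2000 → 1/4000.

1/4000s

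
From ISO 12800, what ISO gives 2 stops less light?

ISO 3200

ISO: 12800 → 6400 → 3200 — 2 stops dropped (darker).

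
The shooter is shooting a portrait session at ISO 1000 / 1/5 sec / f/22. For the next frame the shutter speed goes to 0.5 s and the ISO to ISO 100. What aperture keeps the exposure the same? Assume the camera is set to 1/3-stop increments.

f/11

Shutter speed: 1/5 → 1/4 → 0.3 → 0.4 → 0.5 — 1 1/3 stops slower (brighter).
ISO: 1000 → 800 → 640 → 500 → 400 → 320 → 250 → 200 → 160 → 125 → 100 — 3 1/3 stops lower (darker).
Net change so far: 2 stops darker. Offset with the aperture: f/22 → f/20 → f/18 → f/16 → f/14 → f/13 → f/11.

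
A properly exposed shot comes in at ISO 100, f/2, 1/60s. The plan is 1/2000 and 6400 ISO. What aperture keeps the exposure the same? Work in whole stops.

Shutter speed: 1/60 → 1/125 → 1/250 → 1/500 → 1/1000 → 1/2000 — 5 stops shorter (darker).
ISO: 100 → 200 → 400 → 800 → 1600 → 3200 → 6400 — 6 stops higher (brighter).
Net change so far: 1 stop brighter. Offset with the aperture: f/2 → f/2.8.

f/2.8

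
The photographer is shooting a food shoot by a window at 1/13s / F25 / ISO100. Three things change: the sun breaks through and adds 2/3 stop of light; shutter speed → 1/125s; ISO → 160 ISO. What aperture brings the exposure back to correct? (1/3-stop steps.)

Scene light: 2/3 stop brighter.
Shutter speed: 1/13 → 1/15 → 1/20 → 1/25 → 1/30 → 1/40 → 1/50 → 1/60 → 1/80 → 1/100 → 1/125 — 3 1/3 stops faster (darker).
ISO: 100 → 125 → 160 — 2/3 stop raised (brighter).
Net so far: 2 stops darker. Aperture: f/25 → f/22 → f/20 → f/18 → f/16 → f/14 → f/13.

f/13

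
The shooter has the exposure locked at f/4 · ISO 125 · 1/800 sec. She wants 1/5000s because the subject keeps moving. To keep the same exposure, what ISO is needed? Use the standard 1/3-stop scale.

ISO 800

Shutter speed: 1/800 → 1/1000 → 1/1250 → 1/1600 → 1/2000 → 1/2500 → 1/3200 → 1/4000 → 1/5000 — 2 2/3 stops shorter (darker).
Need 2 2/3 stops brighter from the ISO: 125 → 160 → 200 → 250 → 320 → 400 → 500 → 640 → 800.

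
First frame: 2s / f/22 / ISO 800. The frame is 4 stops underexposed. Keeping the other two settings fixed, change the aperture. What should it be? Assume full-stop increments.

Underexposed by 4 stops → need 4 stops brighter.
Aperture: f/22 → f/16 → f/11 → f/8 → f/5.6.

f/5.6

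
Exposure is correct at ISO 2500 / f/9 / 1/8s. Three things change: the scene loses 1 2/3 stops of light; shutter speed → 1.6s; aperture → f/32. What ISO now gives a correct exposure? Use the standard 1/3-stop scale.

ISO 8000

Scene light: 1 2/3 stops darker.
Shutter speed: 1/8 → 1/6 → 1/5 → 1/4 → 0.3 → 0.4 → 0.5 → 0.6 → 0.8 → 1 → 1.3 → 1.6 — 3 2/3 stops slower (brighter).
Aperture: f/9 → f/10 → f/11 → f/13 → f/14 → f/16 → f/18 → f/20 → f/22 → f/25 → f/29 → f/32 — 3 2/3 stops smaller aperture (darker).
Net so far: 1 2/3 stops darker. ISO: 2500 → 3200 → 4000 → 5000 → 6400 → 8000.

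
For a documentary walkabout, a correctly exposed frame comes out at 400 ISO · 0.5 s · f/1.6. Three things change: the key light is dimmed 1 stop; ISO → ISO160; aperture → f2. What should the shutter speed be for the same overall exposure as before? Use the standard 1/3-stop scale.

4 s

Scene light: 1 stop darker.
ISO: 400 → 320 → 250 → 200 → 160 — 1 1/3 stops dropped (darker).
Aperture: f/1.6 → f/1.8 → f/2 — 2/3 stop narrower (darker).
Net so far: 3 stops darker. Shutter speed: 0.5 → 0.6 → 0.8 → 1 → 1.3 → 1.6 → 2 → 2.5 → 3.2 → 4.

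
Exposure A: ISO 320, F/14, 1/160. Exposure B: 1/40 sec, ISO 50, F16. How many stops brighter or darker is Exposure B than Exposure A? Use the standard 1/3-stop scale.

1 stop darker

Aperture: f/14 → f/16 — 1/3 stop smaller aperture (darker).
Shutter speed: 1/160 → 1/125 → 1/100 → 1/80 → 1/60 → 1/50 → 1/40 — 2 stops slower (brighter).
ISO: 320 → 250 → 200 → 160 → 125 → 100 → 80 → 64 → 50 — 2 2/3 stops dropped (darker).
Net: −1/3 +2 −2 2/3 = −1 stop.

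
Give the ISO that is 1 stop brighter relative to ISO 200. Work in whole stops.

ISO 400

ISO: 200 → 400 — 1 stop raised (brighter).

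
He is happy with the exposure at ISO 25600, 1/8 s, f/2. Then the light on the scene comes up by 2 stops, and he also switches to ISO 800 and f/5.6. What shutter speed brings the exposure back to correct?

Scene light: 2 stops brighter.
ISO: 25600 → 12800 → 6400 → 3200 → 1600 → 800 — 5 stops lower (darker).
Aperture: f/2 → f/2.8 → f/4 → f/5.6 — 3 stops narrower (darker).
Net so far: 6 stops darker. Shutter speed: 1/8 → 1/4 → 1/2 → 1 → 2 → 4 → 8.

8 s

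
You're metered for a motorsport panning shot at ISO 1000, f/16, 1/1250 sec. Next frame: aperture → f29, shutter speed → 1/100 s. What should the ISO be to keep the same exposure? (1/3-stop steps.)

ISO 250

Aperture: f/16 → f/18 → f/20 → f/22 → f/25 → f/29 — 1 2/3 stops stopped down (darker).
Shutter speed: 1/1250 → 1/1000 → 1/800 → 1/640 → 1/500 → 1/400 → 1/320 → 1/250 → 1/200 → 1/160 → 1/125 → 1/100 — 3 2/3 stops longer (brighter).
Net change so far: 2 stops brighter. Offset with the ISO: 1000 → 800 → 640 → 500 → 400 → 320 → 250.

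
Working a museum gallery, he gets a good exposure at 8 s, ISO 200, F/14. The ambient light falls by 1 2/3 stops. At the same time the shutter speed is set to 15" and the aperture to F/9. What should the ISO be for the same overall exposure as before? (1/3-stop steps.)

ISO 125

Scene light: 1 2/3 stops darker.
Shutter speed: 8 → 10 → 13 → 15 — 1 stop slower (brighter).
Aperture: f/14 → f/13 → f/11 → f/10 → f/9 — 1 1/3 stops opened up (brighter).
Net so far: 2/3 stop brighter. ISO: 200 → 160 → 125.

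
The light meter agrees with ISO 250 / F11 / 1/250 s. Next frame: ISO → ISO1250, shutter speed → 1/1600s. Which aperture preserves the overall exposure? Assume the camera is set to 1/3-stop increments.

f/10

ISO: 250 → 320 → 400 → 500 → 640 → 800 → 1000 → 1250 — 2 1/3 stops raised (brighter).
Shutter speed: 1/250 → 1/320 → 1/400 → 1/500 → 1/640 → 1/800 → 1/1000 → 1/1250 → 1/1600 — 2 2/3 stops faster (darker).
Net change so far: 1/3 stop darker. Offset with the aperture: f/11 → f/10.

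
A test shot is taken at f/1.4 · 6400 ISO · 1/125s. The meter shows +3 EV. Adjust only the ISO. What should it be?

ISO 800

Overexposed by 3 stops → need 3 stops darker.
ISO: 6400 → 3200 → 1600 → 800.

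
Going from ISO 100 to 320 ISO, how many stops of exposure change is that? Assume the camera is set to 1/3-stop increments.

1 2/3 stops

100 → 125 → 160 → 200 → 250 → 320 — count the steps: 5 third-stops = 1 2/3 stops.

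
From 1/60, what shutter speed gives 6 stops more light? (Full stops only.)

Shutter speed: 1/60 → 1/30 → 1/15 → 1/8 → 1/4 → 1/2 → 1 — 6 stops slower (brighter).

1 s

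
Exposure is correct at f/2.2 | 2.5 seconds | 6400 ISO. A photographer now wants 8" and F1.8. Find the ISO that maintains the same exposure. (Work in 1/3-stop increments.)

ISO 1250

Shutter speed: 2.5 → 3.2 → 4 → 5 → 6 → 8 — 1 2/3 stops slower (brighter).
Aperture: f/2.2 → f/2 → f/1.8 — 2/3 stop larger aperture (brighter).
Net change so far: 2 1/3 stops brighter. Offset with the ISO: 6400 → 5000 → 4000 → 3200 → 2500 → 2000 → 1600 → 1250.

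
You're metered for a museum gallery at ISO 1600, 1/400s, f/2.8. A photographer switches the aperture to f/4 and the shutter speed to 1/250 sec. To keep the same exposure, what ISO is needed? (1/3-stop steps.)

ISO 2000

Aperture: f/2.8 → f/3.2 → f/3.5 → f/4 — 1 stop narrower (darker).
Shutter speed: 1/400 → 1/320 → 1/250 — 2/3 stop longer (brighter).
Net change so far: 1/3 stop darker. Offset with the ISO: 1600 → 2000.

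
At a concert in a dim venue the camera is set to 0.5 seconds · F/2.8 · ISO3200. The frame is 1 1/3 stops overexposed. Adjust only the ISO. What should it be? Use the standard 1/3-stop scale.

Overexposed by 1 1/3 stops → need 1 1/3 stops darker.
ISO: 3200 → 2500 → 2000 → 1600 → 1250.

ISO 1250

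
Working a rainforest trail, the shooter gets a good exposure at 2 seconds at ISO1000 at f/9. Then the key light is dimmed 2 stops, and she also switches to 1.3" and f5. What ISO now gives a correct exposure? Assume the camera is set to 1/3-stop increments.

Scene light: 2 stops darker.
Shutter speed: 2 → 1.6 → 1.3 — 2/3 stop shorter (darker).
Aperture: f/9 → f/8 → f/7.1 → f/6.3 → f/5.6 → f/5 — 1 2/3 stops larger aperture (brighter).
Net so far: 1 stop darker. ISO: 1000 → 1250 → 1600 → 2000.

ISO 2000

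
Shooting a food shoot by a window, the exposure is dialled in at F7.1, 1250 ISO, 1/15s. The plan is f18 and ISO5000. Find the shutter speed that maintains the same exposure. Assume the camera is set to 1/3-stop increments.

1/10s

Aperture: f/7.1 → f/8 → f/9 → f/10 → f/11 → f/13 → f/14 → f/16 → f/18 — 2 2/3 stops narrower (darker).
ISO: 1250 → 1600 → 2000 → 2500 → 3200 → 4000 → 5000 — 2 stops higher (brighter).
Net change so far: 2/3 stop darker. Offset with the shutter speed: 1/15 → 1/13 → 1/10.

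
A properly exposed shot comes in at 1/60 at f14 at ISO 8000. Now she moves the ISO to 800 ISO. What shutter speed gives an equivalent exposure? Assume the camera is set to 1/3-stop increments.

ISO: 8000 → 6400 → 5000 → 4000 → 3200 → 2500 → 2000 → 1600 → 1250 → 1000 → 800 — 3 1/3 stops dropped (darker).
Need 3 1/3 stops brighter from the shutter speed: 1/60 → 1/50 → 1/40 → 1/30 → 1/25 → 1/20 → 1/15 → 1/13 → 1/10 → 1/8 → 1/6.

1/6s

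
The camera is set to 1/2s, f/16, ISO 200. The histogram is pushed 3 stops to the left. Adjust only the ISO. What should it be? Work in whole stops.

ISO 1600

Underexposed by 3 stops → need 3 stops brighter.
ISO: 200 → 400 → 800 → 1600.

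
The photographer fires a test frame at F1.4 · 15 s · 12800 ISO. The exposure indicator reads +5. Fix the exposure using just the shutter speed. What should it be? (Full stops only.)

Overexposed by 5 stops → need 5 stops darker.
Shutter speed: 15 → 8 → 4 → 2 → 1 → 1/2.

1/2s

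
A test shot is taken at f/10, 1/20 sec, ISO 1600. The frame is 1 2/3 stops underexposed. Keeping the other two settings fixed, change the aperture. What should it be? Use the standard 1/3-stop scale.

Underexposed by 1 2/3 stops → need 1 2/3 stops brighter.
Aperture: f/10 → f/9 → f/8 → f/7.1 → f/6.3 → f/5.6.

f/5.6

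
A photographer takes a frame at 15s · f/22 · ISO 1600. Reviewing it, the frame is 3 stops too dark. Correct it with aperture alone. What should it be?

f/8

Underexposed by 3 stops → need 3 stops brighter.
Aperture: f/22 → f/16 → f/11 → f/8.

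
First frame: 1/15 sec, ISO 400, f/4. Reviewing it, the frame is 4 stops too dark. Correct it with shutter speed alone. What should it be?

Underexposed by 4 stops → need 4 stops brighter.
Shutter speed: 1/15 → 1/8 → 1/4 → 1/2 → 1.

1 s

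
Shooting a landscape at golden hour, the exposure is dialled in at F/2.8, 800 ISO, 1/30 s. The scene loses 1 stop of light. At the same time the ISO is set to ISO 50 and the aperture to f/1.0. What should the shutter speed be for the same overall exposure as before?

1/8s

Scene light: 1 stop darker.
ISO: 800 → 400 → 200 → 100 → 50 — 4 stops lower (darker).
Aperture: f/2.8 → f/2 → f/1.4 → f/1.0 — 3 stops wider (brighter).
Net so far: 2 stops darker. Shutter speed: 1/30 → 1/15 → 1/8.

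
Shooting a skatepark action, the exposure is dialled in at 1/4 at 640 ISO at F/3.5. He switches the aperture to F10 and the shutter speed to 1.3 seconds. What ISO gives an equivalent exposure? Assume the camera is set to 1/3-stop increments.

ISO 1000

Aperture: f/3.5 → f/4 → f/4.5 → f/5 → f/5.6 → f/6.3 → f/7.1 → f/8 → f/9 → f/10 — 3 stops stopped down (darker).
Shutter speed: 1/4 → 0.3 → 0.4 → 0.5 → 0.6 → 0.8 → 1 → 1.3 — 2 1/3 stops longer (brighter).
Net change so far: 2/3 stop darker. Offset with the ISO: 640 → 800 → 1000.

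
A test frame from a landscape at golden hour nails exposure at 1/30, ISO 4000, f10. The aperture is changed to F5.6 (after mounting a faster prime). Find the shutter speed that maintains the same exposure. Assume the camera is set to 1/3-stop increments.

Aperture: f/10 → f/9 → f/8 → f/7.1 → f/6.3 → f/5.6 — 1 2/3 stops larger aperture (brighter).
Need 1 2/3 stops darker from the shutter speed: 1/30 → 1/40 → 1/50 → 1/60 → 1/80 → 1/100.

1/100s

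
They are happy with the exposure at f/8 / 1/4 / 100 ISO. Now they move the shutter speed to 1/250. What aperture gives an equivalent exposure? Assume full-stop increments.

f/1.0

Shutter speed: 1/4 → 1/8 → 1/15 → 1/30 → 1/60 → 1/125 → 1/250 — 6 stops shorter (darker).
Need 6 stops brighter from the aperture: f/8 → f/5.6 → f/4 → f/2.8 → f/2 → f/1.4 → f/1.0.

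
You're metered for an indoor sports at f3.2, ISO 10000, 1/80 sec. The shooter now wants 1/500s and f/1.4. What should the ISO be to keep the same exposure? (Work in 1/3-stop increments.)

Shutter speed: 1/80 → 1/100 → 1/125 → 1/160 → 1/200 → 1/250 → 1/320 → 1/400 → 1/500 — 2 2/3 stops faster (darker).
Aperture: f/3.2 → f/2.8 → f/2.5 → f/2.2 → f/2 → f/1.8 → f/1.6 → f/1.4 — 2 1/3 stops wider (brighter).
Net change so far: 1/3 stop darker. Offset with the ISO: 10000 → 12800.

ISO 12800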